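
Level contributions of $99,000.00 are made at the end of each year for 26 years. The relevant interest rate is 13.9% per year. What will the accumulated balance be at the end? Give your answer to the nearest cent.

$20,288,636.58

This is an ordinary annuity: 26 deposits of $99,000.00 at the end of each year.
Periodic rate r = 0.139 per year.
FV = PMT × [((1+r)^n − 1)/r] = 99,000 × [(1+r)^26 − 1] / r = $20,288,636.58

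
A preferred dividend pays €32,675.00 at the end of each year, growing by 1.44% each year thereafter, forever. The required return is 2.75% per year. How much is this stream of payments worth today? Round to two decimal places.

€2,494,274.81

Periodic rate r = 0.0275 per year.
Growing perpetuity (Gordon): PV = PMT₁ / (r − g) = 32,675 / (r − 0.0144) = €2,494,274.81.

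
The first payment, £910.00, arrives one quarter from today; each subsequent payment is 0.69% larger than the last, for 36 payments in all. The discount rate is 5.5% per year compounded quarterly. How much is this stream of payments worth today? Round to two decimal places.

£28,771.37

Periodic rate r = 0.055/4 per quarter; n is counted in quarters.
Growing ordinary annuity: PV = PMT₁ × [1 − ((1+g)/(1+r))^n] / (r − g) = 910 × [1 − ((1+0.0069)/(1+r))^36] / (r − 0.0069) = £28,771.37.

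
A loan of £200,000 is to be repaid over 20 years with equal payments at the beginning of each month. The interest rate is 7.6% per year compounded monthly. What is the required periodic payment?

£1,613.22

Level annuity due; solve PV = PMT × [(1 − (1+r)^−n)/r] × (1+r) for PMT.
Periodic rate r = 0.076/12 per month; n is counted in months.
With n = 240: PMT = 200,000 / ([(1 − (1+r)^−n)/r] × (1+r)) = £1,613.22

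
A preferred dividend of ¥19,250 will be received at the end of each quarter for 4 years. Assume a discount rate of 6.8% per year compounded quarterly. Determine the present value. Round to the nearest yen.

¥267,691

This is an ordinary annuity: 16 payments of ¥19,250 at the end of each quarter.
Periodic rate r = 0.068/4 per quarter; n is counted in quarters.
PV = PMT × [(1 − (1+r)^−n)/r] = 19,250 × [1 − (1+r)^−16] / r = ¥267,691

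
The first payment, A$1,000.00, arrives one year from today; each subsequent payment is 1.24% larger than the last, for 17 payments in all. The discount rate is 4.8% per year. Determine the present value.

Periodic rate r = 0.048 per year.
Growing ordinary annuity: PV = PMT₁ × [1 − ((1+g)/(1+r))^n] / (r − g) = 1,000 × [1 − ((1+0.0124)/(1+r))^17] / (r − 0.0124) = A$12,480.19.

A$12,480.19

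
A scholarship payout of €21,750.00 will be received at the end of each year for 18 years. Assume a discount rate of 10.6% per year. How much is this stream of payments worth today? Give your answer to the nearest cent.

This is an ordinary annuity: 18 payments of €21,750.00 at the end of each year.
Periodic rate r = 0.106 per year.
PV = PMT × [(1 − (1+r)^−n)/r] = 21,750 × [1 − (1+r)^−18] / r = €171,725.97

€171,725.97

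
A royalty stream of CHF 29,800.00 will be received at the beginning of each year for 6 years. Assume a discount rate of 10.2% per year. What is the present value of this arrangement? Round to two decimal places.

CHF 142,190.63

This is an annuity due: 6 payments of CHF 29,800.00 at the beginning of each year.
Periodic rate r = 0.102 per year.
PV = PMT × [(1 − (1+r)^−n)/r] × (1+r) = 29,800 × [1 − (1+r)^−6] / r × (1+r) = CHF 142,190.63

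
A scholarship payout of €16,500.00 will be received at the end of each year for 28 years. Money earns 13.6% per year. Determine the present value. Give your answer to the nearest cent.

€117,908.84

This is an ordinary annuity: 28 payments of €16,500.00 at the end of each year.
Periodic rate r = 0.136 per year.
PV = PMT × [(1 − (1+r)^−n)/r] = 16,500 × [1 − (1+r)^−28] / r = €117,908.84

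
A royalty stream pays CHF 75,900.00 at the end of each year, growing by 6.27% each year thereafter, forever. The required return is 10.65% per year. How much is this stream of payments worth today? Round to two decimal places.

Periodic rate r = 0.1065 per year.
Growing perpetuity (Gordon): PV = PMT₁ / (r − g) = 75,900 / (r − 0.0627) = CHF 1,732,876.71.

CHF 1,732,876.71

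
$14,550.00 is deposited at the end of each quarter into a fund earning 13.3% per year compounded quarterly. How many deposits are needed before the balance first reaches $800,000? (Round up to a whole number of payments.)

Periodic rate r = 0.133/4 per quarter; n is counted in quarters.
Ordinary annuity FV: 800,000 = 14,550 × [((1+r)^n − 1)/r].
(1+r)^n = 1 + 800,000 × r / 14,550, so n = ln(1 + 800,000·r/14,550) / ln(1+r) = 31.78.
Round up to a whole number of payments: n = 32.

32 payments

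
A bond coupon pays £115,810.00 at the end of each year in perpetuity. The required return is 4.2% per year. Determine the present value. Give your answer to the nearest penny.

£2,757,380.95

Periodic rate r = 0.042 per year.
Level perpetuity: PV = PMT / r = 115,810 / (0.042) = £2,757,380.95.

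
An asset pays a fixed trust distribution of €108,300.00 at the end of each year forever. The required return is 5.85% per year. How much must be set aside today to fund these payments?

Periodic rate r = 0.0585 per year.
Level perpetuity: PV = PMT / r = 108,300 / (0.0585) = €1,851,282.05.

€1,851,282.05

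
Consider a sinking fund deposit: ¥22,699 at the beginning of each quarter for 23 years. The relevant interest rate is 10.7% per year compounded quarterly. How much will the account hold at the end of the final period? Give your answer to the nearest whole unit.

¥9,012,021

This is an annuity due: 92 deposits of ¥22,699 at the beginning of each quarter.
Periodic rate r = 0.107/4 per quarter; n is counted in quarters.
FV = PMT × [((1+r)^n − 1)/r] × (1+r) = 22,699 × [(1+r)^92 − 1] / r × (1+r) = ¥9,012,021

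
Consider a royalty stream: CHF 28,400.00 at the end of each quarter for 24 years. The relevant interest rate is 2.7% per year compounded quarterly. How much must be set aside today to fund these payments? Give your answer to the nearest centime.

CHF 2,001,753.88

This is an ordinary annuity: 96 payments of CHF 28,400.00 at the end of each quarter.
Periodic rate r = 0.027/4 per quarter; n is counted in quarters.
PV = PMT × [(1 − (1+r)^−n)/r] = 28,400 × [1 − (1+r)^−96] / r = CHF 2,001,753.88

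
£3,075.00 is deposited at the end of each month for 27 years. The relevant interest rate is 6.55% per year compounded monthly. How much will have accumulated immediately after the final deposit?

£2,723,237.19

This is an ordinary annuity: 324 deposits of £3,075.00 at the end of each month.
Periodic rate r = 0.0655/12 per month; n is counted in months.
FV = PMT × [((1+r)^n − 1)/r] = 3,075 × [(1+r)^324 − 1] / r = £2,723,237.19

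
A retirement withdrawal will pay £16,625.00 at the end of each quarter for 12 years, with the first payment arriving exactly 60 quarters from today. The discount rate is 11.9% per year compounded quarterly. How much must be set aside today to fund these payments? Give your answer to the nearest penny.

£74,841.12

Ordinary annuity of 48 payments, first payment at period 60.
Periodic rate r = 0.119/4 per quarter; n is counted in quarters.
The ordinary-annuity PV formula values the stream one period before the first payment (period 59); discount that back 59 periods:
PV₀ = 16,625 × [1 − (1+r)^−48] / r × (1+r)^−59 = £74,841.12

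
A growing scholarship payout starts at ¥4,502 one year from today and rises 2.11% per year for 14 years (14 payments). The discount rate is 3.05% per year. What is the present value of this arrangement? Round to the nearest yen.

¥57,665

Periodic rate r = 0.0305 per year.
Growing ordinary annuity: PV = PMT₁ × [1 − ((1+g)/(1+r))^n] / (r − g) = 4,502 × [1 − ((1+0.0211)/(1+r))^14] / (r − 0.0211) = ¥57,665.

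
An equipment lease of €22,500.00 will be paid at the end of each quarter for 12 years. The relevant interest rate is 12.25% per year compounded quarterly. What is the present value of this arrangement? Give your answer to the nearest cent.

This is an ordinary annuity: 48 payments of €22,500.00 at the end of each quarter.
Periodic rate r = 0.1225/4 per quarter; n is counted in quarters.
PV = PMT × [(1 − (1+r)^−n)/r] = 22,500 × [1 − (1+r)^−48] / r = €562,001.12

€562,001.12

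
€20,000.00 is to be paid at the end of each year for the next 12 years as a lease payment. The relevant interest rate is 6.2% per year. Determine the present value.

This is an ordinary annuity: 12 payments of €20,000.00 at the end of each year.
Periodic rate r = 0.062 per year.
PV = PMT × [(1 − (1+r)^−n)/r] = 20,000 × [1 − (1+r)^−12] / r = €165,853.54

€165,853.54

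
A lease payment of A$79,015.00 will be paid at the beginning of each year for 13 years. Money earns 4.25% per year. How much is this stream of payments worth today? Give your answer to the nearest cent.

This is an annuity due: 13 payments of A$79,015.00 at the beginning of each year.
Periodic rate r = 0.0425 per year.
PV = PMT × [(1 − (1+r)^−n)/r] × (1+r) = 79,015 × [1 − (1+r)^−13] / r × (1+r) = A$809,934.95

A$809,934.95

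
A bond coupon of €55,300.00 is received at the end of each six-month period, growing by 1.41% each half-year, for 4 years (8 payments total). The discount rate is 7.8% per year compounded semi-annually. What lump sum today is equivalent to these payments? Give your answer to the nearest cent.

€391,740.51

Periodic rate r = 0.078/2 per half-year; n is counted in half-years.
Growing ordinary annuity: PV = PMT₁ × [1 − ((1+g)/(1+r))^n] / (r − g) = 55,300 × [1 − ((1+0.0141)/(1+r))^8] / (r − 0.0141) = €391,740.51.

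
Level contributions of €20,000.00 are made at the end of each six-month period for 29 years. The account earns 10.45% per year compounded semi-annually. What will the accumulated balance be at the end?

€6,959,690.09

This is an ordinary annuity: 58 deposits of €20,000.00 at the end of each six-month period.
Periodic rate r = 0.1045/2 per half-year; n is counted in half-years.
FV = PMT × [((1+r)^n − 1)/r] = 20,000 × [(1+r)^58 − 1] / r = €6,959,690.09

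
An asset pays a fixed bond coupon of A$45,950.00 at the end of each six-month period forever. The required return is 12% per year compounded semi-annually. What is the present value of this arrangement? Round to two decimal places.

Periodic rate r = 0.12/2 per half-year.
Level perpetuity: PV = PMT / r = 45,950 / (0.12/2) = A$765,833.33.

A$765,833.33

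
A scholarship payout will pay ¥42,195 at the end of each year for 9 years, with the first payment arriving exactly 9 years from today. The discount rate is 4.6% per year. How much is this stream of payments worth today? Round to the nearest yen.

Ordinary annuity of 9 payments, first payment at period 9.
Periodic rate r = 0.046 per year.
The ordinary-annuity PV formula values the stream one period before the first payment (period 8); discount that back 8 periods:
PV₀ = 42,195 × [1 − (1+r)^−9] / r × (1+r)^−8 = ¥213,067

¥213,067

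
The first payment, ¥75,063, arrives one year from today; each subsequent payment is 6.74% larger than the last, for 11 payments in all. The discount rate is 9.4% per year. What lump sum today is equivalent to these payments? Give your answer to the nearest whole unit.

¥669,369

Periodic rate r = 0.094 per year.
Growing ordinary annuity: PV = PMT₁ × [1 − ((1+g)/(1+r))^n] / (r − g) = 75,063 × [1 − ((1+0.0674)/(1+r))^11] / (r − 0.0674) = ¥669,369.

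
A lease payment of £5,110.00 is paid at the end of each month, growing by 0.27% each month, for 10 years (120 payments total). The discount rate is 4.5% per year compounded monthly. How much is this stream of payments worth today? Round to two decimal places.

£574,402.93

Periodic rate r = 0.045/12 per month; n is counted in months.
Growing ordinary annuity: PV = PMT₁ × [1 − ((1+g)/(1+r))^n] / (r − g) = 5,110 × [1 − ((1+0.0027)/(1+r))^120] / (r − 0.0027) = £574,402.93.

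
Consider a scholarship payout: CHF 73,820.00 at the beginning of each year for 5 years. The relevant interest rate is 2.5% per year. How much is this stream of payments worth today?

CHF 351,528.94

This is an annuity due: 5 payments of CHF 73,820.00 at the beginning of each year.
Periodic rate r = 0.025 per year.
PV = PMT × [(1 − (1+r)^−n)/r] × (1+r) = 73,820 × [1 − (1+r)^−5] / r × (1+r) = CHF 351,528.94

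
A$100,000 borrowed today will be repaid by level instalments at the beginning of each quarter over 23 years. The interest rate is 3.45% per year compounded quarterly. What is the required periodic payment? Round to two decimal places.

A$1,565.59

Level annuity due; solve PV = PMT × [(1 − (1+r)^−n)/r] × (1+r) for PMT.
Periodic rate r = 0.0345/4 per quarter; n is counted in quarters.
With n = 92: PMT = 100,000 / ([(1 − (1+r)^−n)/r] × (1+r)) = A$1,565.59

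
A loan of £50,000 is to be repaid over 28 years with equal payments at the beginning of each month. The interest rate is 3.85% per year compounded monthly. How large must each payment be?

£242.60

Level annuity due; solve PV = PMT × [(1 − (1+r)^−n)/r] × (1+r) for PMT.
Periodic rate r = 0.0385/12 per month; n is counted in months.
With n = 336: PMT = 50,000 / ([(1 − (1+r)^−n)/r] × (1+r)) = £242.60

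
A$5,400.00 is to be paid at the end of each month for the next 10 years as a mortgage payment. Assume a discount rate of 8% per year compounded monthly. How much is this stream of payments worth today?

This is an ordinary annuity: 120 payments of A$5,400.00 at the end of each month.
Periodic rate r = 0.08/12 per month; n is counted in months.
PV = PMT × [(1 − (1+r)^−n)/r] = 5,400 × [1 − (1+r)^−120] / r = A$445,076.00

A$445,076.00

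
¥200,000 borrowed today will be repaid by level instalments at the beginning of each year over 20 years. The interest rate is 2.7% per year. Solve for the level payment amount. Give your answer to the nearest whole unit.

Level annuity due; solve PV = PMT × [(1 − (1+r)^−n)/r] × (1+r) for PMT.
Periodic rate r = 0.027 per year.
With n = 20: PMT = 200,000 / ([(1 − (1+r)^−n)/r] × (1+r)) = ¥12,729

¥12,729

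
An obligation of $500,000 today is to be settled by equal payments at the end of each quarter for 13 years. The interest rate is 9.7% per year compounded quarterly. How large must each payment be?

$17,021.52

Level ordinary annuity; solve PV = PMT × [(1 − (1+r)^−n)/r] for PMT.
Periodic rate r = 0.097/4 per quarter; n is counted in quarters.
With n = 52: PMT = 500,000 / ([(1 − (1+r)^−n)/r]) = $17,021.52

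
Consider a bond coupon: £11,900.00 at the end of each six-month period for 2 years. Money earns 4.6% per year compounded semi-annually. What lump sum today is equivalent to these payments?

£44,984.01

This is an ordinary annuity: 4 payments of £11,900.00 at the end of each six-month period.
Periodic rate r = 0.046/2 per half-year; n is counted in half-years.
PV = PMT × [(1 − (1+r)^−n)/r] = 11,900 × [1 − (1+r)^−4] / r = £44,984.01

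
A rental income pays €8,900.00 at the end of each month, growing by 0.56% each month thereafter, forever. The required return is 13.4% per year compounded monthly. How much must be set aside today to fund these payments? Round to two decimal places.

Periodic rate r = 0.134/12 per month.
Growing perpetuity (Gordon): PV = PMT₁ / (r − g) = 8,900 / (r − 0.0056) = €1,598,802.40.

€1,598,802.40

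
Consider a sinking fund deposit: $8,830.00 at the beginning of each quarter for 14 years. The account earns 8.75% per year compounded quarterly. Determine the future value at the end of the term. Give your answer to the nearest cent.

This is an annuity due: 56 deposits of $8,830.00 at the beginning of each quarter.
Periodic rate r = 0.0875/4 per quarter; n is counted in quarters.
FV = PMT × [((1+r)^n − 1)/r] × (1+r) = 8,830 × [(1+r)^56 − 1] / r × (1+r) = $973,265.70

$973,265.70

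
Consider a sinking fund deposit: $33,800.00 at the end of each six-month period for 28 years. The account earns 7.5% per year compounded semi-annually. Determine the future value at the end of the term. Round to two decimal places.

This is an ordinary annuity: 56 deposits of $33,800.00 at the end of each six-month period.
Periodic rate r = 0.075/2 per half-year; n is counted in half-years.
FV = PMT × [((1+r)^n − 1)/r] = 33,800 × [(1+r)^56 − 1] / r = $6,181,700.79

$6,181,700.79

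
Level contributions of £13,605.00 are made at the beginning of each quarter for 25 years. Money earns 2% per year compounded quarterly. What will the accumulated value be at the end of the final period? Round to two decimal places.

£1,768,382.89

This is an annuity due: 100 deposits of £13,605.00 at the beginning of each quarter.
Periodic rate r = 0.02/4 per quarter; n is counted in quarters.
FV = PMT × [((1+r)^n − 1)/r] × (1+r) = 13,605 × [(1+r)^100 − 1] / r × (1+r) = £1,768,382.89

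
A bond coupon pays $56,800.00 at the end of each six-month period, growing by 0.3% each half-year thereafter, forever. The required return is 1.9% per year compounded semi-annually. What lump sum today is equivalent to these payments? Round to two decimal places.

Periodic rate r = 0.019/2 per half-year.
Growing perpetuity (Gordon): PV = PMT₁ / (r − g) = 56,800 / (r − 0.003) = $8,738,461.54.

$8,738,461.54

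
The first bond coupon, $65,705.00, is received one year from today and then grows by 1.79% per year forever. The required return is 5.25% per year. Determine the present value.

$1,898,988.44

Periodic rate r = 0.0525 per year.
Growing perpetuity (Gordon): PV = PMT₁ / (r − g) = 65,705 / (r − 0.0179) = $1,898,988.44.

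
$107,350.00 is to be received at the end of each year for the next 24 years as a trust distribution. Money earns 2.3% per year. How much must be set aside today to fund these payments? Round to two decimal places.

This is an ordinary annuity: 24 payments of $107,350.00 at the end of each year.
Periodic rate r = 0.023 per year.
PV = PMT × [(1 − (1+r)^−n)/r] = 107,350 × [1 − (1+r)^−24] / r = $1,963,065.55

$1,963,065.55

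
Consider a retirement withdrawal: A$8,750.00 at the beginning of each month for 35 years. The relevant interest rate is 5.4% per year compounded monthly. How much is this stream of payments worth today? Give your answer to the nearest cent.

This is an annuity due: 420 payments of A$8,750.00 at the beginning of each month.
Periodic rate r = 0.054/12 per month; n is counted in months.
PV = PMT × [(1 − (1+r)^−n)/r] × (1+r) = 8,750 × [1 − (1+r)^−420] / r × (1+r) = A$1,656,868.13

A$1,656,868.13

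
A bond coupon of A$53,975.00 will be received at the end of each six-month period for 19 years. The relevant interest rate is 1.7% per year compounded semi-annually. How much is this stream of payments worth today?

A$1,746,486.42

This is an ordinary annuity: 38 payments of A$53,975.00 at the end of each six-month period.
Periodic rate r = 0.017/2 per half-year; n is counted in half-years.
PV = PMT × [(1 − (1+r)^−n)/r] = 53,975 × [1 − (1+r)^−38] / r = A$1,746,486.42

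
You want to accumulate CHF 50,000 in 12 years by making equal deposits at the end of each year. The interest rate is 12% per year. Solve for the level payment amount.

Level ordinary annuity; solve FV = PMT × [((1+r)^n − 1)/r] for PMT.
Periodic rate r = 0.12 per year.
With n = 12: PMT = 50,000 / ([((1+r)^n − 1)/r]) = CHF 2,071.84

CHF 2,071.84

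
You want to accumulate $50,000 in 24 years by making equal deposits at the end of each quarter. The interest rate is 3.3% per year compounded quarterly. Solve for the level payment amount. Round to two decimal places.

Level ordinary annuity; solve FV = PMT × [((1+r)^n − 1)/r] for PMT.
Periodic rate r = 0.033/4 per quarter; n is counted in quarters.
With n = 96: PMT = 50,000 / ([((1+r)^n − 1)/r]) = $343.57

$343.57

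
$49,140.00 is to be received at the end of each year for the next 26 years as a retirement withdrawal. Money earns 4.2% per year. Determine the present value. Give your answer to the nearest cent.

This is an ordinary annuity: 26 payments of $49,140.00 at the end of each year.
Periodic rate r = 0.042 per year.
PV = PMT × [(1 − (1+r)^−n)/r] = 49,140 × [1 − (1+r)^−26] / r = $768,555.82

$768,555.82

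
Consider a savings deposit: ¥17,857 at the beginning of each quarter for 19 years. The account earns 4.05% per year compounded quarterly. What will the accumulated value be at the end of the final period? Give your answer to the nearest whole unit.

This is an annuity due: 76 deposits of ¥17,857 at the beginning of each quarter.
Periodic rate r = 0.0405/4 per quarter; n is counted in quarters.
FV = PMT × [((1+r)^n − 1)/r] × (1+r) = 17,857 × [(1+r)^76 − 1] / r × (1+r) = ¥2,049,361

¥2,049,361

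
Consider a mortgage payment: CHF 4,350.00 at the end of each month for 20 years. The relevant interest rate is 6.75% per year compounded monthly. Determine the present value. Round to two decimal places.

CHF 572,094.41

This is an ordinary annuity: 240 payments of CHF 4,350.00 at the end of each month.
Periodic rate r = 0.0675/12 per month; n is counted in months.
PV = PMT × [(1 − (1+r)^−n)/r] = 4,350 × [1 − (1+r)^−240] / r = CHF 572,094.41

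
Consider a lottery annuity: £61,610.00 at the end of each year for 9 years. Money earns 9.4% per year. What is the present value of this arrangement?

This is an ordinary annuity: 9 payments of £61,610.00 at the end of each year.
Periodic rate r = 0.094 per year.
PV = PMT × [(1 − (1+r)^−n)/r] = 61,610 × [1 − (1+r)^−9] / r = £363,435.88

£363,435.88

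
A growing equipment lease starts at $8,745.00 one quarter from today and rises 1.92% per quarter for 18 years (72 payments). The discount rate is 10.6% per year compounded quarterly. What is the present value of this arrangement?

Periodic rate r = 0.106/4 per quarter; n is counted in quarters.
Growing ordinary annuity: PV = PMT₁ × [1 − ((1+g)/(1+r))^n] / (r − g) = 8,745 × [1 − ((1+0.0192)/(1+r))^72] / (r − 0.0192) = $481,356.16.

$481,356.16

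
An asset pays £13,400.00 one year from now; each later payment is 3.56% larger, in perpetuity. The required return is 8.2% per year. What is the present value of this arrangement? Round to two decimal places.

Periodic rate r = 0.082 per year.
Growing perpetuity (Gordon): PV = PMT₁ / (r − g) = 13,400 / (r − 0.0356) = £288,793.10.

£288,793.10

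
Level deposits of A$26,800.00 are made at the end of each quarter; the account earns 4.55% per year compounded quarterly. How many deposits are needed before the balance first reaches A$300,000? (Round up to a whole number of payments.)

Periodic rate r = 0.0455/4 per quarter; n is counted in quarters.
Ordinary annuity FV: 300,000 = 26,800 × [((1+r)^n − 1)/r].
(1+r)^n = 1 + 300,000 × r / 26,800, so n = ln(1 + 300,000·r/26,800) / ln(1+r) = 10.60.
Round up to a whole number of payments: n = 11.

11 payments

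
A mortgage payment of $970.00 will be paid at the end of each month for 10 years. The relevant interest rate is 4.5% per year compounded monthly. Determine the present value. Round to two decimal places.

$93,594.64

This is an ordinary annuity: 120 payments of $970.00 at the end of each month.
Periodic rate r = 0.045/12 per month; n is counted in months.
PV = PMT × [(1 − (1+r)^−n)/r] = 970 × [1 − (1+r)^−120] / r = $93,594.64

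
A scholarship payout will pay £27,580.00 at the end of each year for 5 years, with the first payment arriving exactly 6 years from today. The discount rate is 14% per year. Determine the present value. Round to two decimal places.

Ordinary annuity of 5 payments, first payment at period 6.
Periodic rate r = 0.14 per year.
The ordinary-annuity PV formula values the stream one period before the first payment (period 5); discount that back 5 periods:
PV₀ = 27,580 × [1 − (1+r)^−5] / r × (1+r)^−5 = £49,176.10

£49,176.10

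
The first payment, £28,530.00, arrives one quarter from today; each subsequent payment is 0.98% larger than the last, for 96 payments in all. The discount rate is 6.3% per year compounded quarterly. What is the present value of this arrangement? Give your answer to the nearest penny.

£2,066,959.02

Periodic rate r = 0.063/4 per quarter; n is counted in quarters.
Growing ordinary annuity: PV = PMT₁ × [1 − ((1+g)/(1+r))^n] / (r − g) = 28,530 × [1 − ((1+0.0098)/(1+r))^96] / (r − 0.0098) = £2,066,959.02.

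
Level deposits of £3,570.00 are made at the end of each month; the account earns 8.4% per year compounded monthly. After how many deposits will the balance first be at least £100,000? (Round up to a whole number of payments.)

Periodic rate r = 0.084/12 per month; n is counted in months.
Ordinary annuity FV: 100,000 = 3,570 × [((1+r)^n − 1)/r].
(1+r)^n = 1 + 100,000 × r / 3,570, so n = ln(1 + 100,000·r/3,570) / ln(1+r) = 25.67.
Round up to a whole number of payments: n = 26.

26 payments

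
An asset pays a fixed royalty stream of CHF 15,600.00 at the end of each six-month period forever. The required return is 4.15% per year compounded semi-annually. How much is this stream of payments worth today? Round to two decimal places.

Periodic rate r = 0.0415/2 per half-year.
Level perpetuity: PV = PMT / r = 15,600 / (0.0415/2) = CHF 751,807.23.

CHF 751,807.23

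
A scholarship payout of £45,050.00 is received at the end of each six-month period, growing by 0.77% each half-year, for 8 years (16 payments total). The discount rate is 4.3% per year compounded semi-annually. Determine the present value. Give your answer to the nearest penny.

Periodic rate r = 0.043/2 per half-year; n is counted in half-years.
Growing ordinary annuity: PV = PMT₁ × [1 − ((1+g)/(1+r))^n] / (r − g) = 45,050 × [1 − ((1+0.0077)/(1+r))^16] / (r − 0.0077) = £638,449.29.

£638,449.29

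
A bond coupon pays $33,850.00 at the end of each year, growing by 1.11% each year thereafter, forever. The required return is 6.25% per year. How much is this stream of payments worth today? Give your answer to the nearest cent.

Periodic rate r = 0.0625 per year.
Growing perpetuity (Gordon): PV = PMT₁ / (r − g) = 33,850 / (r − 0.0111) = $658,560.31.

$658,560.31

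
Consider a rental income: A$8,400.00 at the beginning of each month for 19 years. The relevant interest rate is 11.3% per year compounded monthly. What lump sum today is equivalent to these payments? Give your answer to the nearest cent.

This is an annuity due: 228 payments of A$8,400.00 at the beginning of each month.
Periodic rate r = 0.113/12 per month; n is counted in months.
PV = PMT × [(1 − (1+r)^−n)/r] × (1+r) = 8,400 × [1 − (1+r)^−228] / r × (1+r) = A$794,171.65

A$794,171.65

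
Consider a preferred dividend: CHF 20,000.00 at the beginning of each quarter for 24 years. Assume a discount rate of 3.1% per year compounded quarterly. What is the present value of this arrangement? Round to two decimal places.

This is an annuity due: 96 payments of CHF 20,000.00 at the beginning of each quarter.
Periodic rate r = 0.031/4 per quarter; n is counted in quarters.
PV = PMT × [(1 − (1+r)^−n)/r] × (1+r) = 20,000 × [1 − (1+r)^−96] / r × (1+r) = CHF 1,361,244.72

CHF 1,361,244.72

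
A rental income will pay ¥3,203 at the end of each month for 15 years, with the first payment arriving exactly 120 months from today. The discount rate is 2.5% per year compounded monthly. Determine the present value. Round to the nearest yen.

Ordinary annuity of 180 payments, first payment at period 120.
Periodic rate r = 0.025/12 per month; n is counted in months.
The ordinary-annuity PV formula values the stream one period before the first payment (period 119); discount that back 119 periods:
PV₀ = 3,203 × [1 − (1+r)^−180] / r × (1+r)^−119 = ¥374,983

¥374,983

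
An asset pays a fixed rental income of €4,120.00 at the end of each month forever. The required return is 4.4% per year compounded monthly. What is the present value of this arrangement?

€1,123,636.36

Periodic rate r = 0.044/12 per month.
Level perpetuity: PV = PMT / r = 4,120 / (0.044/12) = €1,123,636.36.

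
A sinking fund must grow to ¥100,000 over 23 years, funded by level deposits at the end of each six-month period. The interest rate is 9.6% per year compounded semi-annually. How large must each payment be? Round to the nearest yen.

Level ordinary annuity; solve FV = PMT × [((1+r)^n − 1)/r] for PMT.
Periodic rate r = 0.096/2 per half-year; n is counted in half-years.
With n = 46: PMT = 100,000 / ([((1+r)^n − 1)/r]) = ¥628

¥628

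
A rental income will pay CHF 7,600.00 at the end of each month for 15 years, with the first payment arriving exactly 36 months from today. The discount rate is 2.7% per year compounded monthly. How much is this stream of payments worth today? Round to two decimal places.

Ordinary annuity of 180 payments, first payment at period 36.
Periodic rate r = 0.027/12 per month; n is counted in months.
The ordinary-annuity PV formula values the stream one period before the first payment (period 35); discount that back 35 periods:
PV₀ = 7,600 × [1 − (1+r)^−180] / r × (1+r)^−35 = CHF 1,038,836.73

CHF 1,038,836.73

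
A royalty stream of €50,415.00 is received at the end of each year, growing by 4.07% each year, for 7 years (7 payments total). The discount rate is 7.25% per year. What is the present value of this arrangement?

€301,183.98

Periodic rate r = 0.0725 per year.
Growing ordinary annuity: PV = PMT₁ × [1 − ((1+g)/(1+r))^n] / (r − g) = 50,415 × [1 − ((1+0.0407)/(1+r))^7] / (r − 0.0407) = €301,183.98.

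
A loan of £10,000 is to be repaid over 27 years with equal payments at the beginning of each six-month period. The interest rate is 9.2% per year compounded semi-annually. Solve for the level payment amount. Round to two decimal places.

£482.29

Level annuity due; solve PV = PMT × [(1 − (1+r)^−n)/r] × (1+r) for PMT.
Periodic rate r = 0.092/2 per half-year; n is counted in half-years.
With n = 54: PMT = 10,000 / ([(1 − (1+r)^−n)/r] × (1+r)) = £482.29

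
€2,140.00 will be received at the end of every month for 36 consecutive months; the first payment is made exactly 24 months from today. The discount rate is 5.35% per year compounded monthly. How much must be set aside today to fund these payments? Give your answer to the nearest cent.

€64,121.69

Ordinary annuity of 36 payments, first payment at period 24.
Periodic rate r = 0.0535/12 per month; n is counted in months.
The ordinary-annuity PV formula values the stream one period before the first payment (period 23); discount that back 23 periods:
PV₀ = 2,140 × [1 − (1+r)^−36] / r × (1+r)^−23 = €64,121.69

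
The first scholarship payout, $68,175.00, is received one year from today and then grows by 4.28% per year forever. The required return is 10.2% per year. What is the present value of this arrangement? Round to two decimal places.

Periodic rate r = 0.102 per year.
Growing perpetuity (Gordon): PV = PMT₁ / (r − g) = 68,175 / (r − 0.0428) = $1,151,604.73.

$1,151,604.73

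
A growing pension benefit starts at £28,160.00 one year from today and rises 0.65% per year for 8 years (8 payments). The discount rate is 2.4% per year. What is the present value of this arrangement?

Periodic rate r = 0.024 per year.
Growing ordinary annuity: PV = PMT₁ × [1 − ((1+g)/(1+r))^n] / (r − g) = 28,160 × [1 − ((1+0.0065)/(1+r))^8] / (r − 0.0065) = £207,281.12.

£207,281.12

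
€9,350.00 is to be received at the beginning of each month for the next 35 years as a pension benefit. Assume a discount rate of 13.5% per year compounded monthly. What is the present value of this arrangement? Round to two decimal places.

This is an annuity due: 420 payments of €9,350.00 at the beginning of each month.
Periodic rate r = 0.135/12 per month; n is counted in months.
PV = PMT × [(1 − (1+r)^−n)/r] × (1+r) = 9,350 × [1 − (1+r)^−420] / r × (1+r) = €832,806.32

€832,806.32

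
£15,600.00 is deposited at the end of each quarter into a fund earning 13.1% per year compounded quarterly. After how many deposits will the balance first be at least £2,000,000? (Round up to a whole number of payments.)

52 payments

Periodic rate r = 0.131/4 per quarter; n is counted in quarters.
Ordinary annuity FV: 2,000,000 = 15,600 × [((1+r)^n − 1)/r].
(1+r)^n = 1 + 2,000,000 × r / 15,600, so n = ln(1 + 2,000,000·r/15,600) / ln(1+r) = 51.15.
Round up to a whole number of payments: n = 52.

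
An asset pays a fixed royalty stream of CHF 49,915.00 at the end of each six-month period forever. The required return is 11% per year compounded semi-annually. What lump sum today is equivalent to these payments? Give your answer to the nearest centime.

CHF 907,545.45

Periodic rate r = 0.11/2 per half-year.
Level perpetuity: PV = PMT / r = 49,915 / (0.11/2) = CHF 907,545.45.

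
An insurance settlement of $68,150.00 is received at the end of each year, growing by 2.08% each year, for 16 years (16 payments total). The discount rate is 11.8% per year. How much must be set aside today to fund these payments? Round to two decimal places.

Periodic rate r = 0.118 per year.
Growing ordinary annuity: PV = PMT₁ × [1 − ((1+g)/(1+r))^n] / (r − g) = 68,150 × [1 − ((1+0.0208)/(1+r))^16] / (r − 0.0208) = $537,532.43.

$537,532.43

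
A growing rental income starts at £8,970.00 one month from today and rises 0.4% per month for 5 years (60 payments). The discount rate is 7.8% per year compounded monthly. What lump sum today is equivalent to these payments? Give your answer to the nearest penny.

£497,359.80

Periodic rate r = 0.078/12 per month; n is counted in months.
Growing ordinary annuity: PV = PMT₁ × [1 − ((1+g)/(1+r))^n] / (r − g) = 8,970 × [1 − ((1+0.004)/(1+r))^60] / (r − 0.004) = £497,359.80.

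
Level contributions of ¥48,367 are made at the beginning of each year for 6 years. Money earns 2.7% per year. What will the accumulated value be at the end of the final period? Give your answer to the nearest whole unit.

¥318,894

This is an annuity due: 6 deposits of ¥48,367 at the beginning of each year.
Periodic rate r = 0.027 per year.
FV = PMT × [((1+r)^n − 1)/r] × (1+r) = 48,367 × [(1+r)^6 − 1] / r × (1+r) = ¥318,894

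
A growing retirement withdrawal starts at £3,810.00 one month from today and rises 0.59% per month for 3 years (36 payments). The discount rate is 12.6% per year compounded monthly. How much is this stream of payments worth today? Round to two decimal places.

Periodic rate r = 0.126/12 per month; n is counted in months.
Growing ordinary annuity: PV = PMT₁ × [1 − ((1+g)/(1+r))^n] / (r − g) = 3,810 × [1 − ((1+0.0059)/(1+r))^36] / (r − 0.0059) = £125,459.18.

£125,459.18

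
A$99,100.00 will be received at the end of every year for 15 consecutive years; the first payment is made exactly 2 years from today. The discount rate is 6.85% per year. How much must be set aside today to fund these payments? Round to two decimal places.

A$852,792.03

Ordinary annuity of 15 payments, first payment at period 2.
Periodic rate r = 0.0685 per year.
The ordinary-annuity PV formula values the stream one period before the first payment (period 1); discount that back 1 periods:
PV₀ = 99,100 × [1 − (1+r)^−15] / r × (1+r)^−1 = A$852,792.03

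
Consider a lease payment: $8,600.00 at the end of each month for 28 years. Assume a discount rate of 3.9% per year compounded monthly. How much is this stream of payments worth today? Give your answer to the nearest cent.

$1,756,677.29

This is an ordinary annuity: 336 payments of $8,600.00 at the end of each month.
Periodic rate r = 0.039/12 per month; n is counted in months.
PV = PMT × [(1 − (1+r)^−n)/r] = 8,600 × [1 − (1+r)^−336] / r = $1,756,677.29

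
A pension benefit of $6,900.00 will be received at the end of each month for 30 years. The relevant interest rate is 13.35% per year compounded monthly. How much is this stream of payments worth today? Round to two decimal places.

This is an ordinary annuity: 360 payments of $6,900.00 at the end of each month.
Periodic rate r = 0.1335/12 per month; n is counted in months.
PV = PMT × [(1 − (1+r)^−n)/r] = 6,900 × [1 − (1+r)^−360] / r = $608,668.82

$608,668.82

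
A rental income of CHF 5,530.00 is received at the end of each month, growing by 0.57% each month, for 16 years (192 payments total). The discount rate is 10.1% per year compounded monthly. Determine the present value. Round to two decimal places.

Periodic rate r = 0.101/12 per month; n is counted in months.
Growing ordinary annuity: PV = PMT₁ × [1 − ((1+g)/(1+r))^n] / (r − g) = 5,530 × [1 − ((1+0.0057)/(1+r))^192] / (r − 0.0057) = CHF 822,896.88.

CHF 822,896.88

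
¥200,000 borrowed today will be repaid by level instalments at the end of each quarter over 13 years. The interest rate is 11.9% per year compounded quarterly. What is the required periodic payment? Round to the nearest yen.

¥7,606

Level ordinary annuity; solve PV = PMT × [(1 − (1+r)^−n)/r] for PMT.
Periodic rate r = 0.119/4 per quarter; n is counted in quarters.
With n = 52: PMT = 200,000 / ([(1 − (1+r)^−n)/r]) = ¥7,606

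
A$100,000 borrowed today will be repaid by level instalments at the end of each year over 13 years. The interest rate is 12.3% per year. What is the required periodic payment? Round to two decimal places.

Level ordinary annuity; solve PV = PMT × [(1 − (1+r)^−n)/r] for PMT.
Periodic rate r = 0.123 per year.
With n = 13: PMT = 100,000 / ([(1 − (1+r)^−n)/r]) = A$15,796.40

A$15,796.40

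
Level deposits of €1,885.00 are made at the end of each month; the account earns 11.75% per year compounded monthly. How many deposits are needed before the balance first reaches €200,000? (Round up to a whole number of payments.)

Periodic rate r = 0.1175/12 per month; n is counted in months.
Ordinary annuity FV: 200,000 = 1,885 × [((1+r)^n − 1)/r].
(1+r)^n = 1 + 200,000 × r / 1,885, so n = ln(1 + 200,000·r/1,885) / ln(1+r) = 73.11.
Round up to a whole number of payments: n = 74.

74 payments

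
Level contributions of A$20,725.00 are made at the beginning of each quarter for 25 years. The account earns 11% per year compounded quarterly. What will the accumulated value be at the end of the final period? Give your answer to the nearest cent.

A$10,897,140.15

This is an annuity due: 100 deposits of A$20,725.00 at the beginning of each quarter.
Periodic rate r = 0.11/4 per quarter; n is counted in quarters.
FV = PMT × [((1+r)^n − 1)/r] × (1+r) = 20,725 × [(1+r)^100 − 1] / r × (1+r) = A$10,897,140.15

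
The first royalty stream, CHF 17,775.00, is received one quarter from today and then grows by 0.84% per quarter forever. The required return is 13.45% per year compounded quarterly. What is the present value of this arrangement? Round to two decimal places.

Periodic rate r = 0.1345/4 per quarter.
Growing perpetuity (Gordon): PV = PMT₁ / (r − g) = 17,775 / (r − 0.0084) = CHF 704,658.08.

CHF 704,658.08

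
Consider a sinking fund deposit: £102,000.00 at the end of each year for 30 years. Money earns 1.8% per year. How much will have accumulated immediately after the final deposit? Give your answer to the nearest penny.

This is an ordinary annuity: 30 deposits of £102,000.00 at the end of each year.
Periodic rate r = 0.018 per year.
FV = PMT × [((1+r)^n − 1)/r] = 102,000 × [(1+r)^30 − 1] / r = £4,010,784.91

£4,010,784.91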